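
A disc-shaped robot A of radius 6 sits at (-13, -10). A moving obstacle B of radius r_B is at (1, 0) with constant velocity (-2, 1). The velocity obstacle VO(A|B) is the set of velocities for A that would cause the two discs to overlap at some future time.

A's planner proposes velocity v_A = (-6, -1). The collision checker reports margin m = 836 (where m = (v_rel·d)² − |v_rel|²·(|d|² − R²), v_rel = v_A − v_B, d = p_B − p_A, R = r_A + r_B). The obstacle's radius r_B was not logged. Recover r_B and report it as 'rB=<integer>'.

m = 836
d = (14, 10);  v_rel = (-4, -2),  |v_rel|² = 20
v_rel×d = (-4)·(10) − (-2)·(14) = -12
since m = R²·20 − (-12)²:  R² = (144 + 836) / 20 = 49
R = √49 = 7  ⇒  r_B = 7 − 6 = 1

rB=1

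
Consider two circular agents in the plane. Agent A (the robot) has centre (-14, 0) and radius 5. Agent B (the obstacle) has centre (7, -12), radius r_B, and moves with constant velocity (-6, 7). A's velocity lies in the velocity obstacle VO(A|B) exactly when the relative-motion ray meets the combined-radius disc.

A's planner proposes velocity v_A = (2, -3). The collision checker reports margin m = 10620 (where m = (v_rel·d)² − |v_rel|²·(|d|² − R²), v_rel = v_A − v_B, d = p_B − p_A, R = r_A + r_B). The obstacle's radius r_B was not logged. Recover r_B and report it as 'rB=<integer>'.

m = 10620
d = (21, -12);  v_rel = (8, -10),  |v_rel|² = 164
v_rel×d = (8)·(-12) − (-10)·(21) = 114
since m = R²·164 − 114²:  R² = (12996 + 10620) / 164 = 144
R = √144 = 12  ⇒  r_B = 12 − 5 = 7

rB=7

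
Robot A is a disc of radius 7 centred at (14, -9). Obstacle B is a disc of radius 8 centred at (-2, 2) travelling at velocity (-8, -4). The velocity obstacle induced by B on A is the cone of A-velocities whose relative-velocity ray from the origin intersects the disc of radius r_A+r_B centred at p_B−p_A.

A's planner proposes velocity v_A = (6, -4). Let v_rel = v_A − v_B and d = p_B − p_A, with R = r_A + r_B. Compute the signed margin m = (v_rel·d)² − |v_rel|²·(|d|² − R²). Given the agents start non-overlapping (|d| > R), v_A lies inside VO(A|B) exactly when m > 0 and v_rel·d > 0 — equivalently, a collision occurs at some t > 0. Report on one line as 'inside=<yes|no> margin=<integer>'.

d = (-16, 11),  |d|² = 377;  R = 7+8 = 15,  c = 377−15² = 152
v_rel = (14, 0),  |v_rel|² = 196;  v_rel·d = (14)·(-16) + (0)·(11) = -224
196·t² + 448·t + 152 = 0  ⇒  m = (-224)² − 196·152 = 20384
m = 20384 > 0,  v_rel·d = -224 < 0  ⇒  outside

inside=no margin=20384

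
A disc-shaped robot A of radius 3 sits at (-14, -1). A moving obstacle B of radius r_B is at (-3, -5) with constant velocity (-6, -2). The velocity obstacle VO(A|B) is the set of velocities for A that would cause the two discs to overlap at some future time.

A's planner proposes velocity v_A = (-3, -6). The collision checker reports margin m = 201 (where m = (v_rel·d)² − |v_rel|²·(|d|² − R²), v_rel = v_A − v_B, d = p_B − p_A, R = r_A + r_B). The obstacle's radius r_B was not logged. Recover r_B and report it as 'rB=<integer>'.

m = 201
d = (11, -4);  v_rel = (3, -4),  |v_rel|² = 25
v_rel×d = (3)·(-4) − (-4)·(11) = 32
since m = R²·25 − 32²:  R² = (1024 + 201) / 25 = 49
R = √49 = 7  ⇒  r_B = 7 − 3 = 4

rB=4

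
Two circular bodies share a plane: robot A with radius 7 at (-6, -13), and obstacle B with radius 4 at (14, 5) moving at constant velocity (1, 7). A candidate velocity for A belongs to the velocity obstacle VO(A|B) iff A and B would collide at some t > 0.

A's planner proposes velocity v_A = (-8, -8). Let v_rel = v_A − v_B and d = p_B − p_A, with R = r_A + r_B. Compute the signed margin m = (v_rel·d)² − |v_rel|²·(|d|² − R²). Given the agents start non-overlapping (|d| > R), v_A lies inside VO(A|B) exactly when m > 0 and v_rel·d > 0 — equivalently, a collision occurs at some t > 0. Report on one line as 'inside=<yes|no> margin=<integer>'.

d = (20, 18),  |d|² = 724;  R = 7+4 = 11,  c = 724−11² = 603
v_rel = (-9, -15),  |v_rel|² = 306;  v_rel·d = (-9)·(20) + (-15)·(18) = -450
306·t² + 900·t + 603 = 0  ⇒  m = (-450)² − 306·603 = 17982
m = 17982 > 0,  v_rel·d = -450 < 0  ⇒  outside

inside=no margin=17982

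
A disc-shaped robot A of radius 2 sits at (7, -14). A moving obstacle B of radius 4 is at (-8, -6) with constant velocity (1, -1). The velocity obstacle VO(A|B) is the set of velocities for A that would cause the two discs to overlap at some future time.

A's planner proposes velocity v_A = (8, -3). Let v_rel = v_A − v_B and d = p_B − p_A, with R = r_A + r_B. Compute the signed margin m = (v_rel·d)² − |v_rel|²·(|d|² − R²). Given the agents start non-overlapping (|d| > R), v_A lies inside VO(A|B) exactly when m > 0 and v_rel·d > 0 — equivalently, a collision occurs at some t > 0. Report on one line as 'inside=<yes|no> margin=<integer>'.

d = (-15, 8),  |d|² = 289;  R = 2+4 = 6,  c = 289−6² = 253
v_rel = (7, -2),  |v_rel|² = 53;  v_rel·d = (7)·(-15) + (-2)·(8) = -121
53·t² + 242·t + 253 = 0  ⇒  m = (-121)² − 53·253 = 1232
m = 1232 > 0,  v_rel·d = -121 < 0  ⇒  outside

inside=no margin=1232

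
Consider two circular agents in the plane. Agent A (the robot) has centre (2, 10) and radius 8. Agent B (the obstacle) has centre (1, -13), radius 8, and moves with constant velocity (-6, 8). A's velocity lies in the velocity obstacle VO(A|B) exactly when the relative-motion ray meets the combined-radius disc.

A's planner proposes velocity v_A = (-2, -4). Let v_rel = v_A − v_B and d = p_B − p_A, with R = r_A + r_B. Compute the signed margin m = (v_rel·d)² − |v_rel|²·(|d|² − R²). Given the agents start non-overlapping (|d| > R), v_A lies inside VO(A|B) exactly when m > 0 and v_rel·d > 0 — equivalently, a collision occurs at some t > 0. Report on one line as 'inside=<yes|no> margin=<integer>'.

d = (-1, -23),  |d|² = 530;  R = 8+8 = 16,  c = 530−16² = 274
v_rel = (4, -12),  |v_rel|² = 160;  v_rel·d = (4)·(-1) + (-12)·(-23) = 272
160·t² − 544·t + 274 = 0  ⇒  m = 272² − 160·274 = 30144
m = 30144 > 0,  v_rel·d = 272 > 0  ⇒  inside

inside=yes margin=30144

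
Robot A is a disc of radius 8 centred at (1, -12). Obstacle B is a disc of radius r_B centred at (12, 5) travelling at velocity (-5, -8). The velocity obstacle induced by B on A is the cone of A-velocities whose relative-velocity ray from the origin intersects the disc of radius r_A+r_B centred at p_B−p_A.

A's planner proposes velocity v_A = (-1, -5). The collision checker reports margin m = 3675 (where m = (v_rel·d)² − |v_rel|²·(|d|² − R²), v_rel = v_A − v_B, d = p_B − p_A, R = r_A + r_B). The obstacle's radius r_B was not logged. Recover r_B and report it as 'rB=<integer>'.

m = 3675
d = (11, 17);  v_rel = (4, 3),  |v_rel|² = 25
v_rel×d = (4)·(17) − (3)·(11) = 35
since m = R²·25 − 35²:  R² = (1225 + 3675) / 25 = 196
R = √196 = 14  ⇒  r_B = 14 − 8 = 6

rB=6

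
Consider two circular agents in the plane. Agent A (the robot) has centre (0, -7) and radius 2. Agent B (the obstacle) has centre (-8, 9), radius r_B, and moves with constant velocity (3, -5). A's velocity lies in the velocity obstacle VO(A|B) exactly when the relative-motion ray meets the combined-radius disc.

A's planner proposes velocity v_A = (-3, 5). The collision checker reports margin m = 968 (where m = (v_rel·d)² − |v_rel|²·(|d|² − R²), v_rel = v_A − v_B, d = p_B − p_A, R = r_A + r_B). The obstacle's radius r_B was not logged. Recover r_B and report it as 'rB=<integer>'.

m = 968
d = (-8, 16);  v_rel = (-6, 10),  |v_rel|² = 136
v_rel×d = (-6)·(16) − (10)·(-8) = -16
since m = R²·136 − (-16)²:  R² = (256 + 968) / 136 = 9
R = √9 = 3  ⇒  r_B = 3 − 2 = 1

rB=1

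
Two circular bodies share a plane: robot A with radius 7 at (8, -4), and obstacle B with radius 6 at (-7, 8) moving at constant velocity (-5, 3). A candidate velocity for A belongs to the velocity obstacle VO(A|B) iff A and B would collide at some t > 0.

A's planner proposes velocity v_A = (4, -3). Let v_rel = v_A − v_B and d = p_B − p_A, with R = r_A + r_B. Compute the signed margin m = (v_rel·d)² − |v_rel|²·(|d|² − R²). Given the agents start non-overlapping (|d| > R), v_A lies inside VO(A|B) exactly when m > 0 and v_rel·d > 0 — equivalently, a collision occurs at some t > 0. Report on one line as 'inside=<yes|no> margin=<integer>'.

d = (-15, 12),  |d|² = 369;  R = 7+6 = 13,  c = 369−13² = 200
v_rel = (9, -6),  |v_rel|² = 117;  v_rel·d = (9)·(-15) + (-6)·(12) = -207
117·t² + 414·t + 200 = 0  ⇒  m = (-207)² − 117·200 = 19449
m = 19449 > 0,  v_rel·d = -207 < 0  ⇒  outside

inside=no margin=19449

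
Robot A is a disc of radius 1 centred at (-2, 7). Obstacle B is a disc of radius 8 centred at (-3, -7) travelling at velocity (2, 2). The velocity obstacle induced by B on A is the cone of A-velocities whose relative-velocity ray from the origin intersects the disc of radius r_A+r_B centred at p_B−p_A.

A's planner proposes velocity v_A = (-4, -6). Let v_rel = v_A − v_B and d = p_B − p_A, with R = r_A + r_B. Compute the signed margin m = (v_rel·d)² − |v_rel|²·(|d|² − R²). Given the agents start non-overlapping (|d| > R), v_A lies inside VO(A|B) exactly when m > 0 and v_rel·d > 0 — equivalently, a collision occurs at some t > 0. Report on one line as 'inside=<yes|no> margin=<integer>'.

d = (-1, -14),  |d|² = 197;  R = 1+8 = 9,  c = 197−9² = 116
v_rel = (-6, -8),  |v_rel|² = 100;  v_rel·d = (-6)·(-1) + (-8)·(-14) = 118
100·t² − 236·t + 116 = 0  ⇒  m = 118² − 100·116 = 2324
m = 2324 > 0,  v_rel·d = 118 > 0  ⇒  inside

inside=yes margin=2324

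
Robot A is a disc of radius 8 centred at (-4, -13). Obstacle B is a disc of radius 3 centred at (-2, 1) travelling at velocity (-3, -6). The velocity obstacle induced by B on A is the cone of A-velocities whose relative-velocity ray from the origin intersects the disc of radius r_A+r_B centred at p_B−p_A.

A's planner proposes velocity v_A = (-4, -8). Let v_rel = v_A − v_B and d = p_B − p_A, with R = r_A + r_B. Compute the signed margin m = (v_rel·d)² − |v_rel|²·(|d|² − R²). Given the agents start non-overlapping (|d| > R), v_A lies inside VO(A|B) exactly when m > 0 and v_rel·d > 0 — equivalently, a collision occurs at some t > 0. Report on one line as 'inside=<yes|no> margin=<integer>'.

d = (2, 14),  |d|² = 200;  R = 8+3 = 11,  c = 200−11² = 79
v_rel = (-1, -2),  |v_rel|² = 5;  v_rel·d = (-1)·(2) + (-2)·(14) = -30
5·t² + 60·t + 79 = 0  ⇒  m = (-30)² − 5·79 = 505
m = 505 > 0,  v_rel·d = -30 < 0  ⇒  outside

inside=no margin=505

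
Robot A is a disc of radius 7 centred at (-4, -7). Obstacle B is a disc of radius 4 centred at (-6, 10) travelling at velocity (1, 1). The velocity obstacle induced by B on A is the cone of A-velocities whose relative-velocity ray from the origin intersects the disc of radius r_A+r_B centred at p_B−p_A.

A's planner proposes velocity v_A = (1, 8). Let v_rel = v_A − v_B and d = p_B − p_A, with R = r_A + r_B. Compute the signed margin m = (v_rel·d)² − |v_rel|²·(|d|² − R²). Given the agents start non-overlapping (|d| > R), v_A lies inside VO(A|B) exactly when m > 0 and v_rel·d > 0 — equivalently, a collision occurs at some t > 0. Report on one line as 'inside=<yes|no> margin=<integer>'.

d = (-2, 17),  |d|² = 293;  R = 7+4 = 11,  c = 293−11² = 172
v_rel = (0, 7),  |v_rel|² = 49;  v_rel·d = (0)·(-2) + (7)·(17) = 119
49·t² − 238·t + 172 = 0  ⇒  m = 119² − 49·172 = 5733
m = 5733 > 0,  v_rel·d = 119 > 0  ⇒  inside

inside=yes margin=5733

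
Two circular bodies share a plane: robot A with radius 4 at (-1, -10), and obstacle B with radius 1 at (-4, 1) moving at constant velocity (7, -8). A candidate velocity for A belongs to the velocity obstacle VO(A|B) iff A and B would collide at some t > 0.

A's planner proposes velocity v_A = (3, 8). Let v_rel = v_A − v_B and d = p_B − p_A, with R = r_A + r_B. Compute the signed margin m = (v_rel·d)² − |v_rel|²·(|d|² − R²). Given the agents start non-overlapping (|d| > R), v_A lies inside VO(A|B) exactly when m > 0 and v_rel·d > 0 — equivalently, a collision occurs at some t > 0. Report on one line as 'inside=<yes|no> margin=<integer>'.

d = (-3, 11),  |d|² = 130;  R = 4+1 = 5,  c = 130−5² = 105
v_rel = (-4, 16),  |v_rel|² = 272;  v_rel·d = (-4)·(-3) + (16)·(11) = 188
272·t² − 376·t + 105 = 0  ⇒  m = 188² − 272·105 = 6784
m = 6784 > 0,  v_rel·d = 188 > 0  ⇒  inside

inside=yes margin=6784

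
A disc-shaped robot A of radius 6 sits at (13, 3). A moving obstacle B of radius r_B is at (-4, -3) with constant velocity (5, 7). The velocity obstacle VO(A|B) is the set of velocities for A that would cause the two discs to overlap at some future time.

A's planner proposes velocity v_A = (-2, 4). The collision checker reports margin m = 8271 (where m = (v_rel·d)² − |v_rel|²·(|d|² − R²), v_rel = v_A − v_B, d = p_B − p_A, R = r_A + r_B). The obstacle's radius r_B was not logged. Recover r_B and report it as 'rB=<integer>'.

m = 8271
d = (-17, -6);  v_rel = (-7, -3),  |v_rel|² = 58
v_rel×d = (-7)·(-6) − (-3)·(-17) = -9
since m = R²·58 − (-9)²:  R² = (81 + 8271) / 58 = 144
R = √144 = 12  ⇒  r_B = 12 − 6 = 6

rB=6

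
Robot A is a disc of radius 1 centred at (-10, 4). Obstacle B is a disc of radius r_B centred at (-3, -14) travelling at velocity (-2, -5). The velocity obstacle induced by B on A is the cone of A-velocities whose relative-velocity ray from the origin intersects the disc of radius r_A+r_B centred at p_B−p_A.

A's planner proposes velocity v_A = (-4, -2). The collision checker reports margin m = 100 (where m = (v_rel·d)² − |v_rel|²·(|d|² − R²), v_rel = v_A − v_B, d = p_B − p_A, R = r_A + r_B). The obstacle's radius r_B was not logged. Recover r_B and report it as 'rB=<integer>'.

m = 100
d = (7, -18);  v_rel = (-2, 3),  |v_rel|² = 13
v_rel×d = (-2)·(-18) − (3)·(7) = 15
since m = R²·13 − 15²:  R² = (225 + 100) / 13 = 25
R = √25 = 5  ⇒  r_B = 5 − 1 = 4

rB=4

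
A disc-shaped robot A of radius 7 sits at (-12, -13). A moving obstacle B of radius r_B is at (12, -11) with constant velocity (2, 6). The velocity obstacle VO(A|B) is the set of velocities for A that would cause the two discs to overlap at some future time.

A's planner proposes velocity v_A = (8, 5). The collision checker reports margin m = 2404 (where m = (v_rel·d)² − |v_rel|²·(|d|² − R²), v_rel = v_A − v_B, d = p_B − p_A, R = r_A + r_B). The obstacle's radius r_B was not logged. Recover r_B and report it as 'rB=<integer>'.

m = 2404
d = (24, 2);  v_rel = (6, -1),  |v_rel|² = 37
v_rel×d = (6)·(2) − (-1)·(24) = 36
since m = R²·37 − 36²:  R² = (1296 + 2404) / 37 = 100
R = √100 = 10  ⇒  r_B = 10 − 7 = 3

rB=3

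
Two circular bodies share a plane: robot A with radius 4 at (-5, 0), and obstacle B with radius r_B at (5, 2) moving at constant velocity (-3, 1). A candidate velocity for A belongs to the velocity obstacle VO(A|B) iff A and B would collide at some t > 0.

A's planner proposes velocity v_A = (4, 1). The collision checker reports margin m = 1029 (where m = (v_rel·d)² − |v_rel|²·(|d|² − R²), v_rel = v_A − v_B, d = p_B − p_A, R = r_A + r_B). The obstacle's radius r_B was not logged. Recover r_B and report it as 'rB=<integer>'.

m = 1029
d = (10, 2);  v_rel = (7, 0),  |v_rel|² = 49
v_rel×d = (7)·(2) − (0)·(10) = 14
since m = R²·49 − 14²:  R² = (196 + 1029) / 49 = 25
R = √25 = 5  ⇒  r_B = 5 − 4 = 1

rB=1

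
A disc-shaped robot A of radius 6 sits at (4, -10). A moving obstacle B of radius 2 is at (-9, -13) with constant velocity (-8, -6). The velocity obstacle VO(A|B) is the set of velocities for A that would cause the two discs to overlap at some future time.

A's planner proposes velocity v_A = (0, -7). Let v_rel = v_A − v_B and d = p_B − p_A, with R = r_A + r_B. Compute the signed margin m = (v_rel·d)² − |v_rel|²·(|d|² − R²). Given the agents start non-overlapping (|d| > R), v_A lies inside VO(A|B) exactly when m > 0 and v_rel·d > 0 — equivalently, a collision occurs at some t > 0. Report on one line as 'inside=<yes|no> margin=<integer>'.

d = (-13, -3),  |d|² = 178;  R = 6+2 = 8,  c = 178−8² = 114
v_rel = (8, -1),  |v_rel|² = 65;  v_rel·d = (8)·(-13) + (-1)·(-3) = -101
65·t² + 202·t + 114 = 0  ⇒  m = (-101)² − 65·114 = 2791
m = 2791 > 0,  v_rel·d = -101 < 0  ⇒  outside

inside=no margin=2791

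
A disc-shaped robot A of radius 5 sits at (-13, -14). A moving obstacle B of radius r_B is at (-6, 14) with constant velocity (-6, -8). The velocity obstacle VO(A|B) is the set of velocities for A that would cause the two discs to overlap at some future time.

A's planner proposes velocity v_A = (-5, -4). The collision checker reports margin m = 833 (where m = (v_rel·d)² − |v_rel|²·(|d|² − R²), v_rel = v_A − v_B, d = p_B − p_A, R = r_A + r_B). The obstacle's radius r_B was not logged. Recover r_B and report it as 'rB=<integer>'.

m = 833
d = (7, 28);  v_rel = (1, 4),  |v_rel|² = 17
v_rel×d = (1)·(28) − (4)·(7) = 0
since m = R²·17 − 0²:  R² = (0 + 833) / 17 = 49
R = √49 = 7  ⇒  r_B = 7 − 5 = 2

rB=2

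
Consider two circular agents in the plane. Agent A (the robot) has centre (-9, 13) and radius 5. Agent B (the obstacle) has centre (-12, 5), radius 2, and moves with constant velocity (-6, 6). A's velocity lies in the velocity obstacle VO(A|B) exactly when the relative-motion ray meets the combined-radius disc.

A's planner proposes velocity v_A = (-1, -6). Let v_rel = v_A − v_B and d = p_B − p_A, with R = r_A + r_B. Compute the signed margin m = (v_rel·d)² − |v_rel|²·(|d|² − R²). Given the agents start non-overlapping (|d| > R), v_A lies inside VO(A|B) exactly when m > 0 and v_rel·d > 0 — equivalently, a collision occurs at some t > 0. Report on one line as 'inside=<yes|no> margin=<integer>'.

d = (-3, -8),  |d|² = 73;  R = 5+2 = 7,  c = 73−7² = 24
v_rel = (5, -12),  |v_rel|² = 169;  v_rel·d = (5)·(-3) + (-12)·(-8) = 81
169·t² − 162·t + 24 = 0  ⇒  m = 81² − 169·24 = 2505
m = 2505 > 0,  v_rel·d = 81 > 0  ⇒  inside

inside=yes margin=2505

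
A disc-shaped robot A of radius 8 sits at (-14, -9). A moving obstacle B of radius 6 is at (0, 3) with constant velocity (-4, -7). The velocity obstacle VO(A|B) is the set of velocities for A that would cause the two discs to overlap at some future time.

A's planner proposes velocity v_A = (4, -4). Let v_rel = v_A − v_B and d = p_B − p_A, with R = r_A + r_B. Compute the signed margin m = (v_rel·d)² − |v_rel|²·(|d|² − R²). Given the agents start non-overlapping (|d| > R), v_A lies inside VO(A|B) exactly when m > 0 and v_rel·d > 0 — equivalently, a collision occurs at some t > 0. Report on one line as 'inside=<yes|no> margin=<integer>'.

d = (14, 12),  |d|² = 340;  R = 8+6 = 14,  c = 340−14² = 144
v_rel = (8, 3),  |v_rel|² = 73;  v_rel·d = (8)·(14) + (3)·(12) = 148
73·t² − 296·t + 144 = 0  ⇒  m = 148² − 73·144 = 11392
m = 11392 > 0,  v_rel·d = 148 > 0  ⇒  inside

inside=yes margin=11392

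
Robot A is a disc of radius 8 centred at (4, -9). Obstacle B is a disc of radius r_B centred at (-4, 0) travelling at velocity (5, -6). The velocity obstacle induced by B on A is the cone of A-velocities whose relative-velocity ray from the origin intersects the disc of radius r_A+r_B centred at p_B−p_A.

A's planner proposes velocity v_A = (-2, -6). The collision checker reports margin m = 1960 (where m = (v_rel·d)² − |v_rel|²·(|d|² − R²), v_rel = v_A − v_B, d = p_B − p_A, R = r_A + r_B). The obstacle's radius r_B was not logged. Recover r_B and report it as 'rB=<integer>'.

m = 1960
d = (-8, 9);  v_rel = (-7, 0),  |v_rel|² = 49
v_rel×d = (-7)·(9) − (0)·(-8) = -63
since m = R²·49 − (-63)²:  R² = (3969 + 1960) / 49 = 121
R = √121 = 11  ⇒  r_B = 11 − 8 = 3

rB=3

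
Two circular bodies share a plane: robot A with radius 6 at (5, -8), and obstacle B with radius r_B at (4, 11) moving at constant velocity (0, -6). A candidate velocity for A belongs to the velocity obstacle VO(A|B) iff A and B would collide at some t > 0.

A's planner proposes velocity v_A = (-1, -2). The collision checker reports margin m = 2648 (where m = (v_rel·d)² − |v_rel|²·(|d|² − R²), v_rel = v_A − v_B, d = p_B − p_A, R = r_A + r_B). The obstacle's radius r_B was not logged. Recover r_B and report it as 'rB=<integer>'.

m = 2648
d = (-1, 19);  v_rel = (-1, 4),  |v_rel|² = 17
v_rel×d = (-1)·(19) − (4)·(-1) = -15
since m = R²·17 − (-15)²:  R² = (225 + 2648) / 17 = 169
R = √169 = 13  ⇒  r_B = 13 − 6 = 7

rB=7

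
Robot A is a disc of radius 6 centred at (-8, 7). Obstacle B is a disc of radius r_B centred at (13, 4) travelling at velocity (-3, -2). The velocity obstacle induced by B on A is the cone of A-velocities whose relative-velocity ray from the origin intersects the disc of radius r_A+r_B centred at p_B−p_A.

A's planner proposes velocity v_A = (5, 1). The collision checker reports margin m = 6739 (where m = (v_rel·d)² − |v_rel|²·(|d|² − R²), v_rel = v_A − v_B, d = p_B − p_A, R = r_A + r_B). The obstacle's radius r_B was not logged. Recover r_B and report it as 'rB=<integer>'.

m = 6739
d = (21, -3);  v_rel = (8, 3),  |v_rel|² = 73
v_rel×d = (8)·(-3) − (3)·(21) = -87
since m = R²·73 − (-87)²:  R² = (7569 + 6739) / 73 = 196
R = √196 = 14  ⇒  r_B = 14 − 6 = 8

rB=8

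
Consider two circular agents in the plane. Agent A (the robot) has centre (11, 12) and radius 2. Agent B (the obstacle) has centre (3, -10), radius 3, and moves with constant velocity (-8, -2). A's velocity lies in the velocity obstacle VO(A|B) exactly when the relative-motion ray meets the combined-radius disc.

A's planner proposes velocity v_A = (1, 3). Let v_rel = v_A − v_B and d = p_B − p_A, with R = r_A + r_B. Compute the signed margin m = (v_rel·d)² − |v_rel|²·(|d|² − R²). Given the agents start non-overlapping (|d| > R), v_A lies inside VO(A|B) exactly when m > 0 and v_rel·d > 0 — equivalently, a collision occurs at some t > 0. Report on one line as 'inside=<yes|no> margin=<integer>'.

d = (-8, -22),  |d|² = 548;  R = 2+3 = 5,  c = 548−5² = 523
v_rel = (9, 5),  |v_rel|² = 106;  v_rel·d = (9)·(-8) + (5)·(-22) = -182
106·t² + 364·t + 523 = 0  ⇒  m = (-182)² − 106·523 = -22314
m = -22314 < 0,  v_rel·d = -182 < 0  ⇒  outside

inside=no margin=-22314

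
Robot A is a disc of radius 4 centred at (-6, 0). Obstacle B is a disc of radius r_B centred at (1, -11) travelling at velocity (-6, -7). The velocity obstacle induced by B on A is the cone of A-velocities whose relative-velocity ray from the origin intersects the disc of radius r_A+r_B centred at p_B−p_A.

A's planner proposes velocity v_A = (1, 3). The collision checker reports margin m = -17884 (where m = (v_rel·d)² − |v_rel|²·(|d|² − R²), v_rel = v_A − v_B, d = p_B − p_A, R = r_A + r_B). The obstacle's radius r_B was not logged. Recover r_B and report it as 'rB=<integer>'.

m = -17884
d = (7, -11);  v_rel = (7, 10),  |v_rel|² = 149
v_rel×d = (7)·(-11) − (10)·(7) = -147
since m = R²·149 − (-147)²:  R² = (21609 + -17884) / 149 = 25
R = √25 = 5  ⇒  r_B = 5 − 4 = 1

rB=1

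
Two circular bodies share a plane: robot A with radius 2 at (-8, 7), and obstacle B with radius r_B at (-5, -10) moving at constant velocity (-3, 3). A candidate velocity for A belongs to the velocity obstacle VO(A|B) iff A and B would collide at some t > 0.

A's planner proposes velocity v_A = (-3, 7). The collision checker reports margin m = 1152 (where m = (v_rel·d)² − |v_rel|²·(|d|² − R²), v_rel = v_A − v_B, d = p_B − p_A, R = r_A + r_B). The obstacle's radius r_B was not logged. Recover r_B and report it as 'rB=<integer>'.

m = 1152
d = (3, -17);  v_rel = (0, 4),  |v_rel|² = 16
v_rel×d = (0)·(-17) − (4)·(3) = -12
since m = R²·16 − (-12)²:  R² = (144 + 1152) / 16 = 81
R = √81 = 9  ⇒  r_B = 9 − 2 = 7

rB=7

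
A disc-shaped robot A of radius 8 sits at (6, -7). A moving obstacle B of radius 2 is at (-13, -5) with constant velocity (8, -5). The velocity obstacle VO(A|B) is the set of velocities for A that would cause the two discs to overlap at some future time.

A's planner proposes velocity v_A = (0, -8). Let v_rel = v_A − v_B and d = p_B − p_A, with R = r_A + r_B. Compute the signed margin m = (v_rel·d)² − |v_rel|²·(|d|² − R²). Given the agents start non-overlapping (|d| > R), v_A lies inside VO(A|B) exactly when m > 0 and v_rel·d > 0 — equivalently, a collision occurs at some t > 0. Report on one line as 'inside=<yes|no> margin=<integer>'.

d = (-19, 2),  |d|² = 365;  R = 8+2 = 10,  c = 365−10² = 265
v_rel = (-8, -3),  |v_rel|² = 73;  v_rel·d = (-8)·(-19) + (-3)·(2) = 146
73·t² − 292·t + 265 = 0  ⇒  m = 146² − 73·265 = 1971
m = 1971 > 0,  v_rel·d = 146 > 0  ⇒  inside

inside=yes margin=1971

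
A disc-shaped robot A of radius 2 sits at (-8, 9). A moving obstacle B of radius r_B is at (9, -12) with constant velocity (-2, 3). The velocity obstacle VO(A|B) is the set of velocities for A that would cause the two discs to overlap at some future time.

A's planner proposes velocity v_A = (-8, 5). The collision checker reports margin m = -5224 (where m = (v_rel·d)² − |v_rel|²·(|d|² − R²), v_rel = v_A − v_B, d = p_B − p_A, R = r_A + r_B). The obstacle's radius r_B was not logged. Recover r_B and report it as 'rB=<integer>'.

m = -5224
d = (17, -21);  v_rel = (-6, 2),  |v_rel|² = 40
v_rel×d = (-6)·(-21) − (2)·(17) = 92
since m = R²·40 − 92²:  R² = (8464 + -5224) / 40 = 81
R = √81 = 9  ⇒  r_B = 9 − 2 = 7

rB=7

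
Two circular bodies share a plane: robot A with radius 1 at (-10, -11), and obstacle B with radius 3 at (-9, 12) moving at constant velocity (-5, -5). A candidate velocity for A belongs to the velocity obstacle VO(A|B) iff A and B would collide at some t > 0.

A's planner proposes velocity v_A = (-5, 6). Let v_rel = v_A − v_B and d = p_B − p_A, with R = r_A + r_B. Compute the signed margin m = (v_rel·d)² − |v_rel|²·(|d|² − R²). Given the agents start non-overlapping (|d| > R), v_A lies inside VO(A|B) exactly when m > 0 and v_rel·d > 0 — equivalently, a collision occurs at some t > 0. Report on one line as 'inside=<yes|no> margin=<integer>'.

d = (1, 23),  |d|² = 530;  R = 1+3 = 4,  c = 530−4² = 514
v_rel = (0, 11),  |v_rel|² = 121;  v_rel·d = (0)·(1) + (11)·(23) = 253
121·t² − 506·t + 514 = 0  ⇒  m = 253² − 121·514 = 1815
m = 1815 > 0,  v_rel·d = 253 > 0  ⇒  inside

inside=yes margin=1815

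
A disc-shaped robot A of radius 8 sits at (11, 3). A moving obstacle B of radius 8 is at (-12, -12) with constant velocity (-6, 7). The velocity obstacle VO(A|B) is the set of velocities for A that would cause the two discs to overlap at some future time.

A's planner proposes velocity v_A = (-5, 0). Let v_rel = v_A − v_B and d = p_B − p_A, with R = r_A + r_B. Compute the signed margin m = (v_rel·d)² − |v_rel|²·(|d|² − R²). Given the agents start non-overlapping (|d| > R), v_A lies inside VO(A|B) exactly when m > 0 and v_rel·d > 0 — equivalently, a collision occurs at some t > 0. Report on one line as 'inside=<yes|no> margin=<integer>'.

d = (-23, -15),  |d|² = 754;  R = 8+8 = 16,  c = 754−16² = 498
v_rel = (1, -7),  |v_rel|² = 50;  v_rel·d = (1)·(-23) + (-7)·(-15) = 82
50·t² − 164·t + 498 = 0  ⇒  m = 82² − 50·498 = -18176
m = -18176 < 0,  v_rel·d = 82 > 0  ⇒  outside

inside=no margin=-18176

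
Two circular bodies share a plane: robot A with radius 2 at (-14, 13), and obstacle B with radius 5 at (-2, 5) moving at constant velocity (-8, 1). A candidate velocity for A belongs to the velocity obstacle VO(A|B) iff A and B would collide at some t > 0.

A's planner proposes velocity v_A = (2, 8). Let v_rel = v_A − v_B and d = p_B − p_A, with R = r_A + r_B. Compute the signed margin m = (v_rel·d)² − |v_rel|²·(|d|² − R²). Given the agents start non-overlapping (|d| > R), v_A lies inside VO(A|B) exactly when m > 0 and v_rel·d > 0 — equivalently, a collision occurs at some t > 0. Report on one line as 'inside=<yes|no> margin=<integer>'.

d = (12, -8),  |d|² = 208;  R = 2+5 = 7,  c = 208−7² = 159
v_rel = (10, 7),  |v_rel|² = 149;  v_rel·d = (10)·(12) + (7)·(-8) = 64
149·t² − 128·t + 159 = 0  ⇒  m = 64² − 149·159 = -19595
m = -19595 < 0,  v_rel·d = 64 > 0  ⇒  outside

inside=no margin=-19595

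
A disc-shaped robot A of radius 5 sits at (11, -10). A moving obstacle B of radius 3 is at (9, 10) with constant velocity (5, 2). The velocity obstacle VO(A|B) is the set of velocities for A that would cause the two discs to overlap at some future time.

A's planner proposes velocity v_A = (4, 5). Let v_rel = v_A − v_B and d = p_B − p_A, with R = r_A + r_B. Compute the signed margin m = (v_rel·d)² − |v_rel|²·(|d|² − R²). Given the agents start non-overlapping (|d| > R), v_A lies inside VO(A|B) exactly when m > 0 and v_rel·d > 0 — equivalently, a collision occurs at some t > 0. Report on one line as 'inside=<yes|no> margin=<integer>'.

d = (-2, 20),  |d|² = 404;  R = 5+3 = 8,  c = 404−8² = 340
v_rel = (-1, 3),  |v_rel|² = 10;  v_rel·d = (-1)·(-2) + (3)·(20) = 62
10·t² − 124·t + 340 = 0  ⇒  m = 62² − 10·340 = 444
m = 444 > 0,  v_rel·d = 62 > 0  ⇒  inside

inside=yes margin=444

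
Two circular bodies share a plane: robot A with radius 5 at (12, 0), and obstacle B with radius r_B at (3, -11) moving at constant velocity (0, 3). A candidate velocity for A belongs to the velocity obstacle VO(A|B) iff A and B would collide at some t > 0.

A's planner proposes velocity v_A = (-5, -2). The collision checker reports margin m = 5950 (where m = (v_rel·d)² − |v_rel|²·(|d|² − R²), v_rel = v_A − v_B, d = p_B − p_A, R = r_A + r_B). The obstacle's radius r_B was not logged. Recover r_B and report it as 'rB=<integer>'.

m = 5950
d = (-9, -11);  v_rel = (-5, -5),  |v_rel|² = 50
v_rel×d = (-5)·(-11) − (-5)·(-9) = 10
since m = R²·50 − 10²:  R² = (100 + 5950) / 50 = 121
R = √121 = 11  ⇒  r_B = 11 − 5 = 6

rB=6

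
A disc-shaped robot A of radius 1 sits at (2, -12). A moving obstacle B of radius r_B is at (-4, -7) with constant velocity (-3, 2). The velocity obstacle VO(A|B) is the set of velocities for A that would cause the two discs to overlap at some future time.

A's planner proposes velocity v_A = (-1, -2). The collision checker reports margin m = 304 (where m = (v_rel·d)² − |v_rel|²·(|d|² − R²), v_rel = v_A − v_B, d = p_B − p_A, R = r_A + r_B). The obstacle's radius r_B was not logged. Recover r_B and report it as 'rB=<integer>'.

m = 304
d = (-6, 5);  v_rel = (2, -4),  |v_rel|² = 20
v_rel×d = (2)·(5) − (-4)·(-6) = -14
since m = R²·20 − (-14)²:  R² = (196 + 304) / 20 = 25
R = √25 = 5  ⇒  r_B = 5 − 1 = 4

rB=4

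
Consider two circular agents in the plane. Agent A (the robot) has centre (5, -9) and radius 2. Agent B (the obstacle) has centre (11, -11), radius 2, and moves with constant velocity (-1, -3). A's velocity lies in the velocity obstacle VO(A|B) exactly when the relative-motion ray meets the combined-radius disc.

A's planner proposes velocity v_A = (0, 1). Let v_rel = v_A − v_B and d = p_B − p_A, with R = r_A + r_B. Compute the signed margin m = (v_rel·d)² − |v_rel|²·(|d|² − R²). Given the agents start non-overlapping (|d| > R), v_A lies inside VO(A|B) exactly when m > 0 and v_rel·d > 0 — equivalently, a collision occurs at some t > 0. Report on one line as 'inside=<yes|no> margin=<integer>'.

d = (6, -2),  |d|² = 40;  R = 2+2 = 4,  c = 40−4² = 24
v_rel = (1, 4),  |v_rel|² = 17;  v_rel·d = (1)·(6) + (4)·(-2) = -2
17·t² + 4·t + 24 = 0  ⇒  m = (-2)² − 17·24 = -404
m = -404 < 0,  v_rel·d = -2 < 0  ⇒  outside

inside=no margin=-404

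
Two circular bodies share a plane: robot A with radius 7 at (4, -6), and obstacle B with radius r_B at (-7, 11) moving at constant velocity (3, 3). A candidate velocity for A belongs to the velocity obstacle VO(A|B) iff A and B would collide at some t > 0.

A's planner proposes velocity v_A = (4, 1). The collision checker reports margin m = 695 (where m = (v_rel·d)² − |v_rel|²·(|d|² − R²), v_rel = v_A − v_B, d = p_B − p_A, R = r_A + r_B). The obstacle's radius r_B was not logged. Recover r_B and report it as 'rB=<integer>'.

m = 695
d = (-11, 17);  v_rel = (1, -2),  |v_rel|² = 5
v_rel×d = (1)·(17) − (-2)·(-11) = -5
since m = R²·5 − (-5)²:  R² = (25 + 695) / 5 = 144
R = √144 = 12  ⇒  r_B = 12 − 7 = 5

rB=5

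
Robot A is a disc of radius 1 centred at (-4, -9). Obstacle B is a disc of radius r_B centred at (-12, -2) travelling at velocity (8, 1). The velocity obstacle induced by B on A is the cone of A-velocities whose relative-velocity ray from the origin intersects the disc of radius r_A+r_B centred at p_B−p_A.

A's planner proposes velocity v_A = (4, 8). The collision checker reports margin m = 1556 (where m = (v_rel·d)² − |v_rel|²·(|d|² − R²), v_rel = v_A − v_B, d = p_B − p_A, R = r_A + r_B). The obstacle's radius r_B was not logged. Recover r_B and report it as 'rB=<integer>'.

m = 1556
d = (-8, 7);  v_rel = (-4, 7),  |v_rel|² = 65
v_rel×d = (-4)·(7) − (7)·(-8) = 28
since m = R²·65 − 28²:  R² = (784 + 1556) / 65 = 36
R = √36 = 6  ⇒  r_B = 6 − 1 = 5

rB=5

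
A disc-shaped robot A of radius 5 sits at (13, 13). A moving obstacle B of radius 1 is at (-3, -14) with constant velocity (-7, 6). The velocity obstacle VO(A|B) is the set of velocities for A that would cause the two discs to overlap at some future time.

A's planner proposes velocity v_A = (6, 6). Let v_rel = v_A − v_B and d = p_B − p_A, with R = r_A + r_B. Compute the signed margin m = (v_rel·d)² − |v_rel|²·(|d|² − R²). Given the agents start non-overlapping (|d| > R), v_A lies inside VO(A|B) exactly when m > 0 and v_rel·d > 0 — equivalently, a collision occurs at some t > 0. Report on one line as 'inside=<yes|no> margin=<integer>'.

d = (-16, -27),  |d|² = 985;  R = 5+1 = 6,  c = 985−6² = 949
v_rel = (13, 0),  |v_rel|² = 169;  v_rel·d = (13)·(-16) + (0)·(-27) = -208
169·t² + 416·t + 949 = 0  ⇒  m = (-208)² − 169·949 = -117117
m = -117117 < 0,  v_rel·d = -208 < 0  ⇒  outside

inside=no margin=-117117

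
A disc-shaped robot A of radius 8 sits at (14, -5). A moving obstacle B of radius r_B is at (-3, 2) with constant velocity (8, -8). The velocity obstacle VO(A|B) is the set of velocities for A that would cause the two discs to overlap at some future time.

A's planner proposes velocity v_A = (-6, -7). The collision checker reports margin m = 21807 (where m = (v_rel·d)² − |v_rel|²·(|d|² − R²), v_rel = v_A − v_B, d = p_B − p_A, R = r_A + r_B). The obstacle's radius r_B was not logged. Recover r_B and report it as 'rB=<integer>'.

m = 21807
d = (-17, 7);  v_rel = (-14, 1),  |v_rel|² = 197
v_rel×d = (-14)·(7) − (1)·(-17) = -81
since m = R²·197 − (-81)²:  R² = (6561 + 21807) / 197 = 144
R = √144 = 12  ⇒  r_B = 12 − 8 = 4

rB=4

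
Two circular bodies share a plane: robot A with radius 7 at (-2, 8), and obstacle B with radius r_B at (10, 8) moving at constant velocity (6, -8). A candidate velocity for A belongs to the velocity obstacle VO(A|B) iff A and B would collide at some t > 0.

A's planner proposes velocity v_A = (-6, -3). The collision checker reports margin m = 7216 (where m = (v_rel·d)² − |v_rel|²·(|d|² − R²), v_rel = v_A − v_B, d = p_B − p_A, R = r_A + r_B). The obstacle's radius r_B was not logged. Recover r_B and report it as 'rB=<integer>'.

m = 7216
d = (12, 0);  v_rel = (-12, 5),  |v_rel|² = 169
v_rel×d = (-12)·(0) − (5)·(12) = -60
since m = R²·169 − (-60)²:  R² = (3600 + 7216) / 169 = 64
R = √64 = 8  ⇒  r_B = 8 − 7 = 1

rB=1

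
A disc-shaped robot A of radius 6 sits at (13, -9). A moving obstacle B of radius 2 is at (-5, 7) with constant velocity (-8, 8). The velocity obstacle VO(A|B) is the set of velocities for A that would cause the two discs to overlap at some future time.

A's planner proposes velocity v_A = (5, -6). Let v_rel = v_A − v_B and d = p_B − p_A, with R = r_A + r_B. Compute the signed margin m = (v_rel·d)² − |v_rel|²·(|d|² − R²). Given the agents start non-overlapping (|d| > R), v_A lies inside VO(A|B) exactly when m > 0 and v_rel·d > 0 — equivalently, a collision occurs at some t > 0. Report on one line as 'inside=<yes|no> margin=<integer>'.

d = (-18, 16),  |d|² = 580;  R = 6+2 = 8,  c = 580−8² = 516
v_rel = (13, -14),  |v_rel|² = 365;  v_rel·d = (13)·(-18) + (-14)·(16) = -458
365·t² + 916·t + 516 = 0  ⇒  m = (-458)² − 365·516 = 21424
m = 21424 > 0,  v_rel·d = -458 < 0  ⇒  outside

inside=no margin=21424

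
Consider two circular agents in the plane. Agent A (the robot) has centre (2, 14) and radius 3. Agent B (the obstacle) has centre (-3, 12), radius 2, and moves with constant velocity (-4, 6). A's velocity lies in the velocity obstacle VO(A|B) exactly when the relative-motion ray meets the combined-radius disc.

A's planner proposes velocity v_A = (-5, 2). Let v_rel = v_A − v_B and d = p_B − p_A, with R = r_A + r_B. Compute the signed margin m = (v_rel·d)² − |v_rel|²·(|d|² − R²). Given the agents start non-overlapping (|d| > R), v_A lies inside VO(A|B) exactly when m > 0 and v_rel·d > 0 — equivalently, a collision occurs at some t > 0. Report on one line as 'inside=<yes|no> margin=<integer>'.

d = (-5, -2),  |d|² = 29;  R = 3+2 = 5,  c = 29−5² = 4
v_rel = (-1, -4),  |v_rel|² = 17;  v_rel·d = (-1)·(-5) + (-4)·(-2) = 13
17·t² − 26·t + 4 = 0  ⇒  m = 13² − 17·4 = 101
m = 101 > 0,  v_rel·d = 13 > 0  ⇒  inside

inside=yes margin=101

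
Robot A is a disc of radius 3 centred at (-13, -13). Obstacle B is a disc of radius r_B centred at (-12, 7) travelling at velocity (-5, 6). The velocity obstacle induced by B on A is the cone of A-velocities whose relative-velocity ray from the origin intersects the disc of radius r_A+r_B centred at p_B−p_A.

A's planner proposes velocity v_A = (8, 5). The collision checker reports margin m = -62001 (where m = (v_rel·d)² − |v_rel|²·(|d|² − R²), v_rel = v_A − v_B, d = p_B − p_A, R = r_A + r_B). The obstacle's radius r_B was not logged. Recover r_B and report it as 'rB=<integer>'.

m = -62001
d = (1, 20);  v_rel = (13, -1),  |v_rel|² = 170
v_rel×d = (13)·(20) − (-1)·(1) = 261
since m = R²·170 − 261²:  R² = (68121 + -62001) / 170 = 36
R = √36 = 6  ⇒  r_B = 6 − 3 = 3

rB=3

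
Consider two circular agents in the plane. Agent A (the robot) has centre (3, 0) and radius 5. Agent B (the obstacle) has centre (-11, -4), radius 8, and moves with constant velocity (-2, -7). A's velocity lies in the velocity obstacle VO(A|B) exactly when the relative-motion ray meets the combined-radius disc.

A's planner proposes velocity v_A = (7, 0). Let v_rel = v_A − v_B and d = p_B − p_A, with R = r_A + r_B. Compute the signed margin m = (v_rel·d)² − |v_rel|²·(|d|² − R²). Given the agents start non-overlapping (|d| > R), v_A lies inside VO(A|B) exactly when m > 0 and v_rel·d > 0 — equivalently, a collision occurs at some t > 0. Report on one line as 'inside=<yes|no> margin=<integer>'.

d = (-14, -4),  |d|² = 212;  R = 5+8 = 13,  c = 212−13² = 43
v_rel = (9, 7),  |v_rel|² = 130;  v_rel·d = (9)·(-14) + (7)·(-4) = -154
130·t² + 308·t + 43 = 0  ⇒  m = (-154)² − 130·43 = 18126
m = 18126 > 0,  v_rel·d = -154 < 0  ⇒  outside

inside=no margin=18126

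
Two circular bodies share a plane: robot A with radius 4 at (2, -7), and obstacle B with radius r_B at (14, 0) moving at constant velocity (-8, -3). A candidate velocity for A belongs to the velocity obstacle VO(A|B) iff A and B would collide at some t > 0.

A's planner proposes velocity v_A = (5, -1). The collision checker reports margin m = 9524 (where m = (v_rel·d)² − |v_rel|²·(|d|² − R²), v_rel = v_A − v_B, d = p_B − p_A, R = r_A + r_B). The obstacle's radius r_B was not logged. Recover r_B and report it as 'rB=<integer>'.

m = 9524
d = (12, 7);  v_rel = (13, 2),  |v_rel|² = 173
v_rel×d = (13)·(7) − (2)·(12) = 67
since m = R²·173 − 67²:  R² = (4489 + 9524) / 173 = 81
R = √81 = 9  ⇒  r_B = 9 − 4 = 5

rB=5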